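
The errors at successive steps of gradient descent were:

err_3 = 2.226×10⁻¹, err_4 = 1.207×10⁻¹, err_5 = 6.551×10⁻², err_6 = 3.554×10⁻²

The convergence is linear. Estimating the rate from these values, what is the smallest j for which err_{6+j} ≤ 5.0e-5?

11

Rate ρ ≈ err_6/err_5 = 3.554×10⁻²/6.551×10⁻² = 0.5425.
After j more steps, err_{6+j} ≈ 3.554×10⁻²·ρ^j; need ρ^j ≤ 5.0e-5/3.554×10⁻² = 0.00140687.
j ≥ ln(0.00140687)/ln(0.5425) = -6.5664/-0.61157 = 10.737.
So 11 more iterations are needed.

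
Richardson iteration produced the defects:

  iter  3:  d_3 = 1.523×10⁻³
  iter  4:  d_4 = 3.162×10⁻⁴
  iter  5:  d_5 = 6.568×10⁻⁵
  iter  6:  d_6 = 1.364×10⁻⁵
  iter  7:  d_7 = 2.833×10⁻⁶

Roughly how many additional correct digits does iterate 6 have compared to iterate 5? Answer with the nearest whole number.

1

Digits gained ≈ log₁₀(d_5/d_6) = log₁₀(6.568×10⁻⁵/1.364×10⁻⁵) = log₁₀(4.81525) ≈ 0.683.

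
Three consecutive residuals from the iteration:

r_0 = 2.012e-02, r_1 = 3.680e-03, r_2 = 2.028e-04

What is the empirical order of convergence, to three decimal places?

1.706

p ≈ ln(r_2/r_1) / ln(r_1/r_0)
  = ln(2.028e-04/3.680e-03) / ln(3.680e-03/2.012e-02)
  = ln(0.0551087) / ln(0.182903)
  = -2.898448 / -1.698799 ≈ 1.706175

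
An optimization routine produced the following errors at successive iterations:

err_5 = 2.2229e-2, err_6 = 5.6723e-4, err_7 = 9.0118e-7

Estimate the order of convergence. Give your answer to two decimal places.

1.76

p ≈ ln(err_7/err_6) / ln(err_6/err_5)
  = ln(9.0118e-7/5.6723e-4) / ln(5.6723e-4/2.2229e-2)
  = ln(0.00158874) / ln(0.0255176)
  = -6.44481 / -3.66839 ≈ 1.75685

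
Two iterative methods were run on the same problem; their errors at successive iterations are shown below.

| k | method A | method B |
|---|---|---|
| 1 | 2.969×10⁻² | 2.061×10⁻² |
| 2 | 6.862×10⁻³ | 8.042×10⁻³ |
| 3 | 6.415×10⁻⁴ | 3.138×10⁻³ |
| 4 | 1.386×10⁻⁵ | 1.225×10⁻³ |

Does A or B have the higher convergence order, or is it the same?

Method A: p ≈ ln(1.386×10⁻⁵/6.415×10⁻⁴)/ln(6.415×10⁻⁴/6.862×10⁻³) ≈ 1.62.
Method B: p ≈ ln(1.225×10⁻³/3.138×10⁻³)/ln(3.138×10⁻³/8.042×10⁻³) ≈ 1.00.
Method A has the higher order (≈1.6 vs ≈1.0).

A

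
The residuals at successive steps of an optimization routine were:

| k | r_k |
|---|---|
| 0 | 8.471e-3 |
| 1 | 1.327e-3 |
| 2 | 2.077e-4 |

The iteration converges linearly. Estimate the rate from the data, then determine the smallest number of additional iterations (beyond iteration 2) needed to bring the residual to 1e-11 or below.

10

Rate ρ ≈ r_2/r_1 = 2.077e-4/1.327e-3 = 0.1565.
After j more steps, r_{2+j} ≈ 2.077e-4·ρ^j; need ρ^j ≤ 1e-11/2.077e-4 = 4.81464e-08.
j ≥ ln(4.81464e-08)/ln(0.1565) = -16.8490/-1.85470 = 9.084.
So 10 more iterations are needed.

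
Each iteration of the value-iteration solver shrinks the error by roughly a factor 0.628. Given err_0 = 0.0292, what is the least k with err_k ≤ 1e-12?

52

After k steps, err_k ≈ 0.0292·0.628^k.
Need 0.628^k ≤ 1e-12/0.0292 = 3.42466e-11.
k ≥ ln(3.42466e-11)/ln(0.628) = -24.0974/-0.46522 = 51.798.
Smallest integer k = 52.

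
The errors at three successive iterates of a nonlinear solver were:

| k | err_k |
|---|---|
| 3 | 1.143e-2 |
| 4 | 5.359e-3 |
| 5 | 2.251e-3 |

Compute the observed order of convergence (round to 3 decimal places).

1.145

p ≈ ln(err_5/err_4) / ln(err_4/err_3)
  = ln(2.251e-3/5.359e-3) / ln(5.359e-3/1.143e-2)
  = ln(0.420041) / ln(0.468854)
  = -0.867403 / -0.757464 ≈ 1.145141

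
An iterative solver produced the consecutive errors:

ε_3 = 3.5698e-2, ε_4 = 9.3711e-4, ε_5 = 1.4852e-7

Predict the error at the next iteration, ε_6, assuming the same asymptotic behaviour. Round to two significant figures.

First estimate the order: p ≈ ln(ε_5/ε_4) / ln(ε_4/ε_3) = ln(1.4852e-7/9.3711e-4)/ln(9.3711e-4/3.5698e-2) = ln(0.000158487)/ln(0.0262511) ≈ 2.4038.
Then ε_6 ≈ ε_5·(ε_5/ε_4)^p = 1.4852e-7·(0.000158487)^2.4038 = 1.4852e-7·7.33744e-10 ≈ 1.09e-16.

1.1e-16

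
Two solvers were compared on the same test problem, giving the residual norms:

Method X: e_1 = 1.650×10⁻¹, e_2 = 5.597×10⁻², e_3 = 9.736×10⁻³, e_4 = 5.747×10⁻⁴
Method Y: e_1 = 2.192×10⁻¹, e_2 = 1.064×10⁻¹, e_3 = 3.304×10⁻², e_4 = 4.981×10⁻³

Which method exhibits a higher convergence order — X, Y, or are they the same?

same

Method X: p ≈ ln(5.747×10⁻⁴/9.736×10⁻³)/ln(9.736×10⁻³/5.597×10⁻²) ≈ 1.62.
Method Y: p ≈ ln(4.981×10⁻³/3.304×10⁻²)/ln(3.304×10⁻²/1.064×10⁻¹) ≈ 1.62.
Both orders ≈ 1.6 — effectively the same.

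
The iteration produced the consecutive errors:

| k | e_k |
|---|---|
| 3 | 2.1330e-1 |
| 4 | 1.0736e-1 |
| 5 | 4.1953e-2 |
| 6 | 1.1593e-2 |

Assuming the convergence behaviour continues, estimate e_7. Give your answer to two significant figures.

First estimate the order: p ≈ ln(e_6/e_5) / ln(e_5/e_4) = ln(1.1593e-2/4.1953e-2)/ln(4.1953e-2/1.0736e-1) = ln(0.276333)/ln(0.390769) ≈ 1.3688.
Then e_7 ≈ e_6·(e_6/e_5)^p = 1.1593e-2·(0.276333)^1.3688 = 1.1593e-2·0.171962 ≈ 0.001994.

2.0e-3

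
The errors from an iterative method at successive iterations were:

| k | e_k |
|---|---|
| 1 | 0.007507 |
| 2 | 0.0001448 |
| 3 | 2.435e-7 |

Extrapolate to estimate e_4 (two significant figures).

First estimate the order: p ≈ ln(e_3/e_2) / ln(e_2/e_1) = ln(2.435e-7/0.0001448)/ln(0.0001448/0.007507) = ln(0.00168163)/ln(0.0192887) ≈ 1.6179.
Then e_4 ≈ e_3·(e_3/e_2)^p = 2.435e-7·(0.00168163)^1.6179 = 2.435e-7·3.2472e-05 ≈ 7.907e-12.

7.9e-12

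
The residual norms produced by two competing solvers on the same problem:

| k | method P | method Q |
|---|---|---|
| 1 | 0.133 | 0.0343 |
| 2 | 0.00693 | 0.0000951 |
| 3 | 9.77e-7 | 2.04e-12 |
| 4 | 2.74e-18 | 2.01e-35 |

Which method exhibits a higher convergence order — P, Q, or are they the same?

Method P: p ≈ ln(2.74e-18/9.77e-7)/ln(9.77e-7/0.00693) ≈ 3.00.
Method Q: p ≈ ln(2.01e-35/2.04e-12)/ln(2.04e-12/0.0000951) ≈ 3.00.
Both orders ≈ 3.0 — effectively the same.

same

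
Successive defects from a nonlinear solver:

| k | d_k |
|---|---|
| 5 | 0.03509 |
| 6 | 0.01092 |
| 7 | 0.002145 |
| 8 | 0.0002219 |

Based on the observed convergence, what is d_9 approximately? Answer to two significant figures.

9.4e-6

First estimate the order: p ≈ ln(d_8/d_7) / ln(d_7/d_6) = ln(0.0002219/0.002145)/ln(0.002145/0.01092) = ln(0.10345)/ln(0.196429) ≈ 1.3940.
Then d_9 ≈ d_8·(d_8/d_7)^p = 0.0002219·(0.10345)^1.3940 = 0.0002219·0.0423189 ≈ 9.391e-06.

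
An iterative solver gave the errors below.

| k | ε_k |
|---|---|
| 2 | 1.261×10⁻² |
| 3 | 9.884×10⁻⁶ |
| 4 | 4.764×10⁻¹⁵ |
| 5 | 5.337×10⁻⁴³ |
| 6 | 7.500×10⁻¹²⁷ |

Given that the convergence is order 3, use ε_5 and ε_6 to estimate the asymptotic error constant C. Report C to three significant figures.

4.93

C ≈ ε_6 / ε_5^3
  = 7.500×10⁻¹²⁷ / (5.337×10⁻⁴³)^3
  = 7.500×10⁻¹²⁷ / 1.52017e-127 ≈ 4.9337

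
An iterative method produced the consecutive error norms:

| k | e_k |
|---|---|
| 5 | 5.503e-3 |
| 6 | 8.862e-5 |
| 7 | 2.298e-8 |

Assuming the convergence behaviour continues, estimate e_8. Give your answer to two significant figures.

1.5e-15

First estimate the order: p ≈ ln(e_7/e_6) / ln(e_6/e_5) = ln(2.298e-8/8.862e-5)/ln(8.862e-5/5.503e-3) = ln(0.000259309)/ln(0.0161039) ≈ 2.0000.
Then e_8 ≈ e_7·(e_7/e_6)^p = 2.298e-8·(0.000259309)^2.0000 = 2.298e-8·6.72412e-08 ≈ 1.545e-15.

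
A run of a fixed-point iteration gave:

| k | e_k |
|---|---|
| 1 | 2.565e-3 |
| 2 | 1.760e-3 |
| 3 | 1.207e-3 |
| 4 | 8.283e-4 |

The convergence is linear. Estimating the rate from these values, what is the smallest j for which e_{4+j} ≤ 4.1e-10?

39

Rate ρ ≈ e_4/e_3 = 8.283e-4/1.207e-3 = 0.6862.
After j more steps, e_{4+j} ≈ 8.283e-4·ρ^j; need ρ^j ≤ 4.1e-10/8.283e-4 = 4.9499e-07.
j ≥ ln(4.9499e-07)/ln(0.6862) = -14.5187/-0.37659 = 38.553.
So 39 more iterations are needed.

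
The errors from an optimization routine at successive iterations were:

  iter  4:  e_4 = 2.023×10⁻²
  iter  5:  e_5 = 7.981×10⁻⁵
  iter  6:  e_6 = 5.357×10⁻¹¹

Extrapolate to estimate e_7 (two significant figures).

7.5e-27

First estimate the order: p ≈ ln(e_6/e_5) / ln(e_5/e_4) = ln(5.357×10⁻¹¹/7.981×10⁻⁵)/ln(7.981×10⁻⁵/2.023×10⁻²) = ln(6.71219e-07)/ln(0.00394513) ≈ 2.5679.
Then e_7 ≈ e_6·(e_6/e_5)^p = 5.357×10⁻¹¹·(6.71219e-07)^2.5679 = 5.357×10⁻¹¹·1.40606e-16 ≈ 7.532e-27.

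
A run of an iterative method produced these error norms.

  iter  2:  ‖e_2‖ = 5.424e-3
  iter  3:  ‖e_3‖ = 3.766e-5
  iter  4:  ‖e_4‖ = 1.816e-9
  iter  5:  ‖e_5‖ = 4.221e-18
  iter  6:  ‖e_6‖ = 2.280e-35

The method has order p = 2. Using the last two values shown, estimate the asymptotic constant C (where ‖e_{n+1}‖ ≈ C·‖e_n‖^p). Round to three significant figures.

1.28

C ≈ ‖e_6‖ / ‖e_5‖^2
  = 2.280e-35 / (4.221e-18)^2
  = 2.280e-35 / 1.78168e-35 ≈ 1.2797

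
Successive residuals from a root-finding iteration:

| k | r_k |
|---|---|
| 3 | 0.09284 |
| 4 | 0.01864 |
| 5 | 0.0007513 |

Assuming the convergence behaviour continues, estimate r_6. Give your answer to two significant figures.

First estimate the order: p ≈ ln(r_5/r_4) / ln(r_4/r_3) = ln(0.0007513/0.01864)/ln(0.01864/0.09284) = ln(0.0403058)/ln(0.200776) ≈ 2.0001.
Then r_6 ≈ r_5·(r_5/r_4)^p = 0.0007513·(0.0403058)^2.0001 = 0.0007513·0.00162404 ≈ 1.22e-06.

1.2e-6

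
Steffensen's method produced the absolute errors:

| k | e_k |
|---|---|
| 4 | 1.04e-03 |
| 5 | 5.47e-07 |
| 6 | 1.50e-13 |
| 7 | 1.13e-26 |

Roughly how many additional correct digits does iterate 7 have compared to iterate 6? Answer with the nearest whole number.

13

Digits gained ≈ log₁₀(e_6/e_7) = log₁₀(1.50e-13/1.13e-26) = log₁₀(1.32743e+13) ≈ 13.123.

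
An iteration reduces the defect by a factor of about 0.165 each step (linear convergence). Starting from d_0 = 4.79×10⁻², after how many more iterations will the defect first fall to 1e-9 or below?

After k steps, d_k ≈ 4.79×10⁻²·0.165^k.
Need 0.165^k ≤ 1e-9/4.79×10⁻² = 2.08768e-08.
k ≥ ln(2.08768e-08)/ln(0.165) = -17.6846/-1.80181 = 9.815.
Smallest integer k = 10.

10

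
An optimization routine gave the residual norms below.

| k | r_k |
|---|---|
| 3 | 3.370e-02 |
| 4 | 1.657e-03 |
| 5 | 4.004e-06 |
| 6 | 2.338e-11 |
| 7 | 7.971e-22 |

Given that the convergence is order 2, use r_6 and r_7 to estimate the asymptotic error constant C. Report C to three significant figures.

C ≈ r_7 / r_6^2
  = 7.971e-22 / (2.338e-11)^2
  = 7.971e-22 / 5.46624e-22 ≈ 1.4582

1.46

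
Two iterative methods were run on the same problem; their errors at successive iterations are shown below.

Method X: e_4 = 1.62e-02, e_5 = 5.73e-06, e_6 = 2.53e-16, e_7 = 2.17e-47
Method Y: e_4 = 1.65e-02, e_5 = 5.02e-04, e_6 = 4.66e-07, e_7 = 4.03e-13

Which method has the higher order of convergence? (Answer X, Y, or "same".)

X

Method X: p ≈ ln(2.17e-47/2.53e-16)/ln(2.53e-16/5.73e-06) ≈ 3.00.
Method Y: p ≈ ln(4.03e-13/4.66e-07)/ln(4.66e-07/5.02e-04) ≈ 2.00.
Method X has the higher order (≈3.0 vs ≈2.0).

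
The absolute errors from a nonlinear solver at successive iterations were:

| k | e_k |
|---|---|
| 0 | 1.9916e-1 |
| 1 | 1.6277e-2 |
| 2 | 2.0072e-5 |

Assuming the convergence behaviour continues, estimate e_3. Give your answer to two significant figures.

First estimate the order: p ≈ ln(e_2/e_1) / ln(e_1/e_0) = ln(2.0072e-5/1.6277e-2)/ln(1.6277e-2/1.9916e-1) = ln(0.00123315)/ln(0.0817283) ≈ 2.6746.
Then e_3 ≈ e_2·(e_2/e_1)^p = 2.0072e-5·(0.00123315)^2.6746 = 2.0072e-5·1.65818e-08 ≈ 3.328e-13.

3.3e-13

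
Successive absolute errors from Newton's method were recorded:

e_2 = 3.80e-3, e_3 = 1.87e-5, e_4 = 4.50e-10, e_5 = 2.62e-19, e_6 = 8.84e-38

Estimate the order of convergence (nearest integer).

Consecutive ratios: e_6/e_5 = 8.84e-38/2.62e-19 = 3.37405e-19, e_5/e_4 = 2.62e-19/4.50e-10 = 5.82222e-10.
p ≈ ln(3.37405e-19)/ln(5.82222e-10) = -42.5330/-21.2642 ≈ 2.00.
So the convergence is quadratic (order 2).

2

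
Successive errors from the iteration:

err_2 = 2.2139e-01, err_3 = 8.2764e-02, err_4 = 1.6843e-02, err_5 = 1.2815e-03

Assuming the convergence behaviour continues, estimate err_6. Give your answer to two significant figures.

First estimate the order: p ≈ ln(err_5/err_4) / ln(err_4/err_3) = ln(1.2815e-03/1.6843e-02)/ln(1.6843e-02/8.2764e-02) = ln(0.076085)/ln(0.203506) ≈ 1.6180.
Then err_6 ≈ err_5·(err_5/err_4)^p = 1.2815e-03·(0.076085)^1.6180 = 1.2815e-03·0.0154861 ≈ 1.985e-05.

2.0e-5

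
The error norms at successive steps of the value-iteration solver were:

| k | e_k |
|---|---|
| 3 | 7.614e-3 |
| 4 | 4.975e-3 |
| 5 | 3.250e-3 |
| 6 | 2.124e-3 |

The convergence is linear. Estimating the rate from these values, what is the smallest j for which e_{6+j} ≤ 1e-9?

35

Rate ρ ≈ e_6/e_5 = 2.124e-3/3.250e-3 = 0.6535.
After j more steps, e_{6+j} ≈ 2.124e-3·ρ^j; need ρ^j ≤ 1e-9/2.124e-3 = 4.7081e-07.
j ≥ ln(4.7081e-07)/ln(0.6535) = -14.5688/-0.42541 = 34.246.
So 35 more iterations are needed.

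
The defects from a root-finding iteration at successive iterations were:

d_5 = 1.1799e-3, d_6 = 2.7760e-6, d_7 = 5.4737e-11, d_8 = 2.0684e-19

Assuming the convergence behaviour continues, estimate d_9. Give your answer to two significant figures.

1.7e-34

First estimate the order: p ≈ ln(d_8/d_7) / ln(d_7/d_6) = ln(2.0684e-19/5.4737e-11)/ln(5.4737e-11/2.7760e-6) = ln(3.7788e-09)/ln(1.97179e-05) ≈ 1.7901.
Then d_9 ≈ d_8·(d_8/d_7)^p = 2.0684e-19·(3.7788e-09)^1.7901 = 2.0684e-19·8.36799e-16 ≈ 1.731e-34.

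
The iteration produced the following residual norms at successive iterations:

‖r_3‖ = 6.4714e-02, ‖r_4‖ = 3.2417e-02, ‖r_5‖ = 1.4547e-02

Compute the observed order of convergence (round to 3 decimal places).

1.159

p ≈ ln(‖r_5‖/‖r_4‖) / ln(‖r_4‖/‖r_3‖)
  = ln(1.4547e-02/3.2417e-02) / ln(3.2417e-02/6.4714e-02)
  = ln(0.448746) / ln(0.500927)
  = -0.801298 / -0.691295 ≈ 1.159126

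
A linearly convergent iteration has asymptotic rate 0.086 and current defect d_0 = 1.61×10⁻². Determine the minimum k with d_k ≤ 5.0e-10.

After k steps, d_k ≈ 1.61×10⁻²·0.086^k.
Need 0.086^k ≤ 5.0e-10/1.61×10⁻² = 3.10559e-08.
k ≥ ln(3.10559e-08)/ln(0.086) = -17.2875/-2.45341 = 7.046.
Smallest integer k = 8.

8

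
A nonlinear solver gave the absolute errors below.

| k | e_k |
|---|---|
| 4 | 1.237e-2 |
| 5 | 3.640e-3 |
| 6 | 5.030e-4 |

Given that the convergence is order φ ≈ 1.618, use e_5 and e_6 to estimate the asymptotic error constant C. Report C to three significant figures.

4.44

C ≈ e_6 / e_5^1.618
  = 5.030e-4 / (3.640e-3)^1.618
  = 5.030e-4 / 0.000113204 ≈ 4.4433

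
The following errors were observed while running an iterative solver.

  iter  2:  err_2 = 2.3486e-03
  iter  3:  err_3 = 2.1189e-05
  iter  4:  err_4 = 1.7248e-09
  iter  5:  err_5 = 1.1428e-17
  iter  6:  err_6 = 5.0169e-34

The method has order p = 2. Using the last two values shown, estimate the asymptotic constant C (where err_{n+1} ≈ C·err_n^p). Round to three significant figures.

C ≈ err_6 / err_5^2
  = 5.0169e-34 / (1.1428e-17)^2
  = 5.0169e-34 / 1.30599e-34 ≈ 3.8414

3.84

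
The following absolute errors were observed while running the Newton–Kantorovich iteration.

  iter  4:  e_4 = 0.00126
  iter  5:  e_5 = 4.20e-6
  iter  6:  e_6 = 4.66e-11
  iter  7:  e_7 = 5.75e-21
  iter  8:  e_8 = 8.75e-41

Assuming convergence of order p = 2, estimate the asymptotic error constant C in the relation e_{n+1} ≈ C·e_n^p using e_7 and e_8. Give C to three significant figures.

C ≈ e_8 / e_7^2
  = 8.75e-41 / (5.75e-21)^2
  = 8.75e-41 / 3.30625e-41 ≈ 2.6465

2.65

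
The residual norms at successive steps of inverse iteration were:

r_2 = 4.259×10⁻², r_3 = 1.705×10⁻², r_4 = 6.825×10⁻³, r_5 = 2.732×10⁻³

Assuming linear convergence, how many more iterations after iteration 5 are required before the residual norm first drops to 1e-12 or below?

Rate ρ ≈ r_5/r_4 = 2.732×10⁻³/6.825×10⁻³ = 0.4003.
After j more steps, r_{5+j} ≈ 2.732×10⁻³·ρ^j; need ρ^j ≤ 1e-12/2.732×10⁻³ = 3.66032e-10.
j ≥ ln(3.66032e-10)/ln(0.4003) = -21.7283/-0.91554 = 23.733.
So 24 more iterations are needed.

24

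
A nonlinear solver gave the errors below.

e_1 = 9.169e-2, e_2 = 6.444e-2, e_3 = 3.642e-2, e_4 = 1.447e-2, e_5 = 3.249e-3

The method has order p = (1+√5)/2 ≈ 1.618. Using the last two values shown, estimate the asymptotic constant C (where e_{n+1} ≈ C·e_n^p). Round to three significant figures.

C ≈ e_5 / e_4^1.618
  = 3.249e-3 / (1.447e-2)^1.618
  = 3.249e-3 / 0.00105594 ≈ 3.0769

3.08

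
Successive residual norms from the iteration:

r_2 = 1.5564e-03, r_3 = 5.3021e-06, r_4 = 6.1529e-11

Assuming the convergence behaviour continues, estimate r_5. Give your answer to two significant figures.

First estimate the order: p ≈ ln(r_4/r_3) / ln(r_3/r_2) = ln(6.1529e-11/5.3021e-06)/ln(5.3021e-06/1.5564e-03) = ln(1.16046e-05)/ln(0.00340664) ≈ 2.0000.
Then r_5 ≈ r_4·(r_4/r_3)^p = 6.1529e-11·(1.16046e-05)^2.0000 = 6.1529e-11·1.34667e-10 ≈ 8.286e-21.

8.3e-21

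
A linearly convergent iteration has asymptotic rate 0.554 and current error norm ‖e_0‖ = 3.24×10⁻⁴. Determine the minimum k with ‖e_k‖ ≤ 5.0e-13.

35

After k steps, ‖e_k‖ ≈ 3.24×10⁻⁴·0.554^k.
Need 0.554^k ≤ 5.0e-13/3.24×10⁻⁴ = 1.54321e-09.
k ≥ ln(1.54321e-09)/ln(0.554) = -20.2894/-0.59059 = 34.354.
Smallest integer k = 35.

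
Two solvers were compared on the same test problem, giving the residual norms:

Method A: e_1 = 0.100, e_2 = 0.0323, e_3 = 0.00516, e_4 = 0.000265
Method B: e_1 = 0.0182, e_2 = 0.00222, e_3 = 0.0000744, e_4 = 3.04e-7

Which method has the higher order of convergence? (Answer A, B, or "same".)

same

Method A: p ≈ ln(0.000265/0.00516)/ln(0.00516/0.0323) ≈ 1.62.
Method B: p ≈ ln(3.04e-7/0.0000744)/ln(0.0000744/0.00222) ≈ 1.62.
Both orders ≈ 1.6 — effectively the same.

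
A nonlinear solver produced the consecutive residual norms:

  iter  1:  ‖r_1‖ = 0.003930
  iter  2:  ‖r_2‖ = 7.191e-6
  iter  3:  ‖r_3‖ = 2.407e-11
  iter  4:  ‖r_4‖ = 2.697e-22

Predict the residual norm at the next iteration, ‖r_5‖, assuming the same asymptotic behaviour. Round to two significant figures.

First estimate the order: p ≈ ln(‖r_4‖/‖r_3‖) / ln(‖r_3‖/‖r_2‖) = ln(2.697e-22/2.407e-11)/ln(2.407e-11/7.191e-6) = ln(1.12048e-11)/ln(3.34724e-06) ≈ 2.0000.
Then ‖r_5‖ ≈ ‖r_4‖·(‖r_4‖/‖r_3‖)^p = 2.697e-22·(1.12048e-11)^2.0000 = 2.697e-22·1.25548e-22 ≈ 3.386e-44.

3.4e-44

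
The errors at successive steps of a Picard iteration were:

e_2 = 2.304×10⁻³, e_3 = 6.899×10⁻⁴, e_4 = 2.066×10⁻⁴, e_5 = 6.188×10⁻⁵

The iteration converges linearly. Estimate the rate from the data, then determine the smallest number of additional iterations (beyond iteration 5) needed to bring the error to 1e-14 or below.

19

Rate ρ ≈ e_5/e_4 = 6.188×10⁻⁵/2.066×10⁻⁴ = 0.2995.
After j more steps, e_{5+j} ≈ 6.188×10⁻⁵·ρ^j; need ρ^j ≤ 1e-14/6.188×10⁻⁵ = 1.61603e-10.
j ≥ ln(1.61603e-10)/ln(0.2995) = -22.5459/-1.20564 = 18.700.
So 19 more iterations are needed.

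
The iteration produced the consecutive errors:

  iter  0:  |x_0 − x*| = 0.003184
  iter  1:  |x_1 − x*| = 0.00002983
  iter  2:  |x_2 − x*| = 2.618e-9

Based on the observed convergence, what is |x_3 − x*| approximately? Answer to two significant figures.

2.0e-17

First estimate the order: p ≈ ln(|x_2 − x*|/|x_1 − x*|) / ln(|x_1 − x*|/|x_0 − x*|) = ln(2.618e-9/0.00002983)/ln(0.00002983/0.003184) = ln(8.7764e-05)/ln(0.00936872) ≈ 2.0000.
Then |x_3 − x*| ≈ |x_2 − x*|·(|x_2 − x*|/|x_1 − x*|)^p = 2.618e-9·(8.7764e-05)^2.0000 = 2.618e-9·7.70252e-09 ≈ 2.017e-17.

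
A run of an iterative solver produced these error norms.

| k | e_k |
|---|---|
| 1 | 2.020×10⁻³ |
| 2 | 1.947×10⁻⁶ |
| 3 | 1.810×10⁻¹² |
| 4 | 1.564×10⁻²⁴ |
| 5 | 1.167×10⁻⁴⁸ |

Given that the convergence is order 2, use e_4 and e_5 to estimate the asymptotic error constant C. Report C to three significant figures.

C ≈ e_5 / e_4^2
  = 1.167×10⁻⁴⁸ / (1.564×10⁻²⁴)^2
  = 1.167×10⁻⁴⁸ / 2.4461e-48 ≈ 0.47709

0.477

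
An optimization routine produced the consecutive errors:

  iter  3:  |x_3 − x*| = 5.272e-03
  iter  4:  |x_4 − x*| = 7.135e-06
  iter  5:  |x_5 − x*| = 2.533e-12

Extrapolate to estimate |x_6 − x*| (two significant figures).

8.0e-27

First estimate the order: p ≈ ln(|x_5 − x*|/|x_4 − x*|) / ln(|x_4 − x*|/|x_3 − x*|) = ln(2.533e-12/7.135e-06)/ln(7.135e-06/5.272e-03) = ln(3.55011e-07)/ln(0.00135338) ≈ 2.2484.
Then |x_6 − x*| ≈ |x_5 − x*|·(|x_5 − x*|/|x_4 − x*|)^p = 2.533e-12·(3.55011e-07)^2.2484 = 2.533e-12·3.15039e-15 ≈ 7.98e-27.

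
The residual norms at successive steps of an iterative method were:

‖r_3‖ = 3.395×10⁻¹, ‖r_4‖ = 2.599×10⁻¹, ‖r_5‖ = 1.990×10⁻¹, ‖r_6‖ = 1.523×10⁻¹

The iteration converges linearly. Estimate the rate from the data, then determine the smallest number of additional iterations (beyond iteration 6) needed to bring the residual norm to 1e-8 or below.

Rate ρ ≈ ‖r_6‖/‖r_5‖ = 1.523×10⁻¹/1.990×10⁻¹ = 0.7653.
After j more steps, ‖r_{6+j}‖ ≈ 1.523×10⁻¹·ρ^j; need ρ^j ≤ 1e-8/1.523×10⁻¹ = 6.56599e-08.
j ≥ ln(6.56599e-08)/ln(0.7653) = -16.5388/-0.26749 = 61.830.
So 62 more iterations are needed.

62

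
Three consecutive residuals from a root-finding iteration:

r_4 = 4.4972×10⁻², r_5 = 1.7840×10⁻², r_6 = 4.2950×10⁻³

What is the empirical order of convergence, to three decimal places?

p ≈ ln(r_6/r_5) / ln(r_5/r_4)
  = ln(4.2950×10⁻³/1.7840×10⁻²) / ln(1.7840×10⁻²/4.4972×10⁻²)
  = ln(0.240751) / ln(0.396691)
  = -1.423992 / -0.924598 ≈ 1.540120

1.540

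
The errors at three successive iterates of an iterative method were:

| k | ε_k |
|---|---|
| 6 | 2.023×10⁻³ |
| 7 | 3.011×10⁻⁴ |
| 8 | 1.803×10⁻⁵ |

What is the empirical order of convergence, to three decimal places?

1.478

p ≈ ln(ε_8/ε_7) / ln(ε_7/ε_6)
  = ln(1.803×10⁻⁵/3.011×10⁻⁴) / ln(3.011×10⁻⁴/2.023×10⁻³)
  = ln(0.0598804) / ln(0.148838)
  = -2.815406 / -1.904897 ≈ 1.477983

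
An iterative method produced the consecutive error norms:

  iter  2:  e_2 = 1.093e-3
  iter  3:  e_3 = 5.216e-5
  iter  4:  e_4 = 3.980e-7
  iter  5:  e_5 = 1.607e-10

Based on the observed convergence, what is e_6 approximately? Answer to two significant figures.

First estimate the order: p ≈ ln(e_5/e_4) / ln(e_4/e_3) = ln(1.607e-10/3.980e-7)/ln(3.980e-7/5.216e-5) = ln(0.000403769)/ln(0.00763037) ≈ 1.6028.
Then e_6 ≈ e_5·(e_5/e_4)^p = 1.607e-10·(0.000403769)^1.6028 = 1.607e-10·3.63337e-06 ≈ 5.839e-16.

5.8e-16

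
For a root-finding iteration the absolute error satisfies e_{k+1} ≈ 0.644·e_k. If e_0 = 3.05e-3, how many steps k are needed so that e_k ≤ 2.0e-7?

After k steps, e_k ≈ 3.05e-3·0.644^k.
Need 0.644^k ≤ 2.0e-7/3.05e-3 = 6.55738e-05.
k ≥ ln(6.55738e-05)/ln(0.644) = -9.6323/-0.44006 = 21.889.
Smallest integer k = 22.

22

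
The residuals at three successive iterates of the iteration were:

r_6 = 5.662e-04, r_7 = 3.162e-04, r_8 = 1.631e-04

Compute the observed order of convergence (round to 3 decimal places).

p ≈ ln(r_8/r_7) / ln(r_7/r_6)
  = ln(1.631e-04/3.162e-04) / ln(3.162e-04/5.662e-04)
  = ln(0.515813) / ln(0.55846)
  = -0.662011 / -0.582572 ≈ 1.136359

1.136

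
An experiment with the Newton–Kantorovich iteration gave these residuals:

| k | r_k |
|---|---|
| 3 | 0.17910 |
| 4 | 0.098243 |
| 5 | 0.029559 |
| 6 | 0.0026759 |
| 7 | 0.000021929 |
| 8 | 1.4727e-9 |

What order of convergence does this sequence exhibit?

2

Consecutive ratios: r_8/r_7 = 1.4727e-9/0.000021929 = 6.71576e-05, r_7/r_6 = 0.000021929/0.0026759 = 0.008195.
p ≈ ln(6.71576e-05)/ln(0.008195) = -9.6085/-4.8042 ≈ 2.00.
So the convergence is quadratic (order 2).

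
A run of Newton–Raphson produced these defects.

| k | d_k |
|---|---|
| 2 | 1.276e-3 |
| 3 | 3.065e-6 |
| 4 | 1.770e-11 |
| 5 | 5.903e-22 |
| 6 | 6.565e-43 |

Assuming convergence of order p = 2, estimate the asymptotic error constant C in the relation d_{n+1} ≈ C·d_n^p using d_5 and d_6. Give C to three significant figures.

1.88

C ≈ d_6 / d_5^2
  = 6.565e-43 / (5.903e-22)^2
  = 6.565e-43 / 3.48454e-43 ≈ 1.884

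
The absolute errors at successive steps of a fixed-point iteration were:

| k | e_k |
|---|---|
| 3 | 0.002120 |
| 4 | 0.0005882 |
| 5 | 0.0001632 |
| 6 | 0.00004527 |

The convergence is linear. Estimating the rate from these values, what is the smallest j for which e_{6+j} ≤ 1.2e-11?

12

Rate ρ ≈ e_6/e_5 = 0.00004527/0.0001632 = 0.2774.
After j more steps, e_{6+j} ≈ 0.00004527·ρ^j; need ρ^j ≤ 1.2e-11/0.00004527 = 2.65076e-07.
j ≥ ln(2.65076e-07)/ln(0.2774) = -15.1432/-1.28229 = 11.809.
So 12 more iterations are needed.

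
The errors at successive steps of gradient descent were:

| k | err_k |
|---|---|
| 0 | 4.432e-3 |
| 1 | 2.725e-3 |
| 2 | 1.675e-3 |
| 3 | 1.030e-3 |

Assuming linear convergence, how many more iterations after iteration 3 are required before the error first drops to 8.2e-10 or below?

29

Rate ρ ≈ err_3/err_2 = 1.030e-3/1.675e-3 = 0.6149.
After j more steps, err_{3+j} ≈ 1.030e-3·ρ^j; need ρ^j ≤ 8.2e-10/1.030e-3 = 7.96117e-07.
j ≥ ln(7.96117e-07)/ln(0.6149) = -14.0435/-0.48630 = 28.878.
So 29 more iterations are needed.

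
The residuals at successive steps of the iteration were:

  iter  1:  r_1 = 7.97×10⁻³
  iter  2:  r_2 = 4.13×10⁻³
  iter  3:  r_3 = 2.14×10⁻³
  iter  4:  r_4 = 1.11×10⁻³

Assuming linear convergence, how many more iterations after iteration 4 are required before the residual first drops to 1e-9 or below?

Rate ρ ≈ r_4/r_3 = 1.11×10⁻³/2.14×10⁻³ = 0.5187.
After j more steps, r_{4+j} ≈ 1.11×10⁻³·ρ^j; need ρ^j ≤ 1e-9/1.11×10⁻³ = 9.00901e-07.
j ≥ ln(9.00901e-07)/ln(0.5187) = -13.9199/-0.65643 = 21.205.
So 22 more iterations are needed.

22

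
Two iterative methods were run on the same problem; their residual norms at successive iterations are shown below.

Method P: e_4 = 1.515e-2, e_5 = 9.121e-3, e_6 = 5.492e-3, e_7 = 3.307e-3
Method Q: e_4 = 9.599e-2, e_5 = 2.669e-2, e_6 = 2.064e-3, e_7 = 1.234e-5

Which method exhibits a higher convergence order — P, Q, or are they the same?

Method P: p ≈ ln(3.307e-3/5.492e-3)/ln(5.492e-3/9.121e-3) ≈ 1.00.
Method Q: p ≈ ln(1.234e-5/2.064e-3)/ln(2.064e-3/2.669e-2) ≈ 2.00.
Method Q has the higher order (≈2.0 vs ≈1.0).

Q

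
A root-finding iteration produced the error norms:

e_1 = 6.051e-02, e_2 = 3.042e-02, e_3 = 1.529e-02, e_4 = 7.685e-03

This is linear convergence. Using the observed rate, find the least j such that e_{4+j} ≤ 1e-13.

Rate ρ ≈ e_4/e_3 = 7.685e-03/1.529e-02 = 0.5026.
After j more steps, e_{4+j} ≈ 7.685e-03·ρ^j; need ρ^j ≤ 1e-13/7.685e-03 = 1.30124e-11.
j ≥ ln(1.30124e-11)/ln(0.5026) = -25.0651/-0.68796 = 36.434.
So 37 more iterations are needed.

37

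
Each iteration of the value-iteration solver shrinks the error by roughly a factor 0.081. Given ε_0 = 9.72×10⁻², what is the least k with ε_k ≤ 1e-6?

5

After k steps, ε_k ≈ 9.72×10⁻²·0.081^k.
Need 0.081^k ≤ 1e-6/9.72×10⁻² = 1.02881e-05.
k ≥ ln(1.02881e-05)/ln(0.081) = -11.4845/-2.51331 = 4.569.
Smallest integer k = 5.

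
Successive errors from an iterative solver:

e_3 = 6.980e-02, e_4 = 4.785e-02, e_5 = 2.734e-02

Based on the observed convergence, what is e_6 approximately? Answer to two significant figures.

First estimate the order: p ≈ ln(e_5/e_4) / ln(e_4/e_3) = ln(2.734e-02/4.785e-02)/ln(4.785e-02/6.980e-02) = ln(0.571369)/ln(0.68553) ≈ 1.4825.
Then e_6 ≈ e_5·(e_5/e_4)^p = 2.734e-02·(0.571369)^1.4825 = 2.734e-02·0.436143 ≈ 0.01192.

1.2e-2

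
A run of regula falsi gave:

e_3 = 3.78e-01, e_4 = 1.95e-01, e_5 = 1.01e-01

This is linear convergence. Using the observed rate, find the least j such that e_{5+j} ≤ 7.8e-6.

Rate ρ ≈ e_5/e_4 = 1.01e-01/1.95e-01 = 0.5179.
After j more steps, e_{5+j} ≈ 1.01e-01·ρ^j; need ρ^j ≤ 7.8e-6/1.01e-01 = 7.72277e-05.
j ≥ ln(7.72277e-05)/ln(0.5179) = -9.4688/-0.65797 = 14.391.
So 15 more iterations are needed.

15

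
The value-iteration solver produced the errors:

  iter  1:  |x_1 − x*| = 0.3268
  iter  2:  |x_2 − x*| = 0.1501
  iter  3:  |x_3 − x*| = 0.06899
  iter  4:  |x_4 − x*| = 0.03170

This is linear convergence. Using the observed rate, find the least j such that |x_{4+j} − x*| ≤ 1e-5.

Rate ρ ≈ |x_4 − x*|/|x_3 − x*| = 0.03170/0.06899 = 0.4595.
After j more steps, |x_{4+j} − x*| ≈ 0.03170·ρ^j; need ρ^j ≤ 1e-5/0.03170 = 0.000315457.
j ≥ ln(0.000315457)/ln(0.4595) = -8.0615/-0.77762 = 10.367.
So 11 more iterations are needed.

11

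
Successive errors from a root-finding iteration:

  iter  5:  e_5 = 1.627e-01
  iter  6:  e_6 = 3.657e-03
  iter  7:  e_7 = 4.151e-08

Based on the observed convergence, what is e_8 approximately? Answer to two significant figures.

6.1e-23

First estimate the order: p ≈ ln(e_7/e_6) / ln(e_6/e_5) = ln(4.151e-08/3.657e-03)/ln(3.657e-03/1.627e-01) = ln(1.13508e-05)/ln(0.022477) ≈ 3.0001.
Then e_8 ≈ e_7·(e_7/e_6)^p = 4.151e-08·(1.13508e-05)^3.0001 = 4.151e-08·1.46078e-15 ≈ 6.064e-23.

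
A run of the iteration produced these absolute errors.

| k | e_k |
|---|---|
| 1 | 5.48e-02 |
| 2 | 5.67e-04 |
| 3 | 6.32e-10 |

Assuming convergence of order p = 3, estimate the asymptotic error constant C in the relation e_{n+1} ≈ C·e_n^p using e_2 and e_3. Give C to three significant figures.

C ≈ e_3 / e_2^3
  = 6.32e-10 / (5.67e-04)^3
  = 6.32e-10 / 1.82284e-10 ≈ 3.4671

3.47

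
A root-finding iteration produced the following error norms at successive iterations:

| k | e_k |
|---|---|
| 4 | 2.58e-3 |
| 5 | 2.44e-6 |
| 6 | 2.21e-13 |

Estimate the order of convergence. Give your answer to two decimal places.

p ≈ ln(e_6/e_5) / ln(e_5/e_4)
  = ln(2.21e-13/2.44e-6) / ln(2.44e-6/2.58e-3)
  = ln(9.05738e-08) / ln(0.000945736)
  = -16.21710 / -6.96355 ≈ 2.32886

2.33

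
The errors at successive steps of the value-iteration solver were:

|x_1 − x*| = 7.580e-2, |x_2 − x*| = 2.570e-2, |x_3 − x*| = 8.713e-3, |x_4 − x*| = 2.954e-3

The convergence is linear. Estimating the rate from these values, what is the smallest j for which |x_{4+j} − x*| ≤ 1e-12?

21

Rate ρ ≈ |x_4 − x*|/|x_3 − x*| = 2.954e-3/8.713e-3 = 0.3390.
After j more steps, |x_{4+j} − x*| ≈ 2.954e-3·ρ^j; need ρ^j ≤ 1e-12/2.954e-3 = 3.38524e-10.
j ≥ ln(3.38524e-10)/ln(0.3390) = -21.8064/-1.08176 = 20.158.
So 21 more iterations are needed.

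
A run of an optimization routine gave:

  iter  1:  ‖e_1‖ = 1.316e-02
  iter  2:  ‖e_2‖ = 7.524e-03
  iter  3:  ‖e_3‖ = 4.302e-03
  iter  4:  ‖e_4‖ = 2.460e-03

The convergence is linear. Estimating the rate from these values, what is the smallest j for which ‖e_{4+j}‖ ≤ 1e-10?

31

Rate ρ ≈ ‖e_4‖/‖e_3‖ = 2.460e-03/4.302e-03 = 0.5718.
After j more steps, ‖e_{4+j}‖ ≈ 2.460e-03·ρ^j; need ρ^j ≤ 1e-10/2.460e-03 = 4.06504e-08.
j ≥ ln(4.06504e-08)/ln(0.5718) = -17.0183/-0.55897 = 30.446.
So 31 more iterations are needed.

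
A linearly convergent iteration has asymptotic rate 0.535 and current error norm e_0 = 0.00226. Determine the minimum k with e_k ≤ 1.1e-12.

After k steps, e_k ≈ 0.00226·0.535^k.
Need 0.535^k ≤ 1.1e-12/0.00226 = 4.86726e-10.
k ≥ ln(4.86726e-10)/ln(0.535) = -21.4433/-0.62549 = 34.282.
Smallest integer k = 35.

35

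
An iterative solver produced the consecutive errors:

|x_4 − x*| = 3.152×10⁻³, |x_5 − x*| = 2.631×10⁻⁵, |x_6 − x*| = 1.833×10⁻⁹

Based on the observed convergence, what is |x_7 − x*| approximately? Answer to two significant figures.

8.9e-18

First estimate the order: p ≈ ln(|x_6 − x*|/|x_5 − x*|) / ln(|x_5 − x*|/|x_4 − x*|) = ln(1.833×10⁻⁹/2.631×10⁻⁵)/ln(2.631×10⁻⁵/3.152×10⁻³) = ln(6.96693e-05)/ln(0.00834708) ≈ 2.0000.
Then |x_7 − x*| ≈ |x_6 − x*|·(|x_6 − x*|/|x_5 − x*|)^p = 1.833×10⁻⁹·(6.96693e-05)^2.0000 = 1.833×10⁻⁹·4.85381e-09 ≈ 8.897e-18.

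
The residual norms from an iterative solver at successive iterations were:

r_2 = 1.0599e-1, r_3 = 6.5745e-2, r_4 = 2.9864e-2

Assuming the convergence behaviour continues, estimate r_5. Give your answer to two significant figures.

8.1e-3

First estimate the order: p ≈ ln(r_4/r_3) / ln(r_3/r_2) = ln(2.9864e-2/6.5745e-2)/ln(6.5745e-2/1.0599e-1) = ln(0.45424)/ln(0.620294) ≈ 1.6524.
Then r_5 ≈ r_4·(r_4/r_3)^p = 2.9864e-2·(0.45424)^1.6524 = 2.9864e-2·0.271455 ≈ 0.008107.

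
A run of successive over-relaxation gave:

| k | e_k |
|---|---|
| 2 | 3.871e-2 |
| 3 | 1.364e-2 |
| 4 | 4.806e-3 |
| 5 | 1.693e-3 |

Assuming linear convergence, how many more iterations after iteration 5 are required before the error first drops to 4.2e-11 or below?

17

Rate ρ ≈ e_5/e_4 = 1.693e-3/4.806e-3 = 0.3523.
After j more steps, e_{5+j} ≈ 1.693e-3·ρ^j; need ρ^j ≤ 4.2e-11/1.693e-3 = 2.4808e-08.
j ≥ ln(2.4808e-08)/ln(0.3523) = -17.5121/-1.04327 = 16.786.
So 17 more iterations are needed.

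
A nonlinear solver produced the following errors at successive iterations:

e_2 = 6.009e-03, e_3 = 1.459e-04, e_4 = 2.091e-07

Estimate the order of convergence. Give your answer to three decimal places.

p ≈ ln(e_4/e_3) / ln(e_3/e_2)
  = ln(2.091e-07/1.459e-04) / ln(1.459e-04/6.009e-03)
  = ln(0.00143317) / ln(0.0242802)
  = -6.547867 / -3.718094 ≈ 1.761082

1.761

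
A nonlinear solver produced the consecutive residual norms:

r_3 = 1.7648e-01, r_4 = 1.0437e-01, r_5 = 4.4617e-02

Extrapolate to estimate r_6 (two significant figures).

1.1e-2

First estimate the order: p ≈ ln(r_5/r_4) / ln(r_4/r_3) = ln(4.4617e-02/1.0437e-01)/ln(1.0437e-01/1.7648e-01) = ln(0.427489)/ln(0.591398) ≈ 1.6179.
Then r_6 ≈ r_5·(r_5/r_4)^p = 4.4617e-02·(0.427489)^1.6179 = 4.4617e-02·0.252856 ≈ 0.01128.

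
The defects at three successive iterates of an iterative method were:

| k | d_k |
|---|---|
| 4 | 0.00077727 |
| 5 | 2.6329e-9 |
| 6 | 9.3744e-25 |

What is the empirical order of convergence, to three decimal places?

p ≈ ln(d_6/d_5) / ln(d_5/d_4)
  = ln(9.3744e-25/2.6329e-9) / ln(2.6329e-9/0.00077727)
  = ln(3.56048e-16) / ln(3.38737e-06)
  = -35.571466 / -12.595457 ≈ 2.824150

2.824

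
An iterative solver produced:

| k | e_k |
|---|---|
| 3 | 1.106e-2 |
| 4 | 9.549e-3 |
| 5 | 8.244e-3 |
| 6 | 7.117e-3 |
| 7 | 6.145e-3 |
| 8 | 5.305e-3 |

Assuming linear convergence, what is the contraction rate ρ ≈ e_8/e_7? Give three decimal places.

0.863

ρ ≈ e_8/e_7 = 5.305e-3/6.145e-3 = 0.86330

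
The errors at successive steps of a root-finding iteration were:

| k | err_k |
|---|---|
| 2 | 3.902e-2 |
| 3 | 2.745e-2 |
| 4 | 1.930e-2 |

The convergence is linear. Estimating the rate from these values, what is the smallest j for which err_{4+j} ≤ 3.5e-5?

Rate ρ ≈ err_4/err_3 = 1.930e-2/2.745e-2 = 0.7031.
After j more steps, err_{4+j} ≈ 1.930e-2·ρ^j; need ρ^j ≤ 3.5e-5/1.930e-2 = 0.00181347.
j ≥ ln(0.00181347)/ln(0.7031) = -6.3125/-0.35226 = 17.920.
So 18 more iterations are needed.

18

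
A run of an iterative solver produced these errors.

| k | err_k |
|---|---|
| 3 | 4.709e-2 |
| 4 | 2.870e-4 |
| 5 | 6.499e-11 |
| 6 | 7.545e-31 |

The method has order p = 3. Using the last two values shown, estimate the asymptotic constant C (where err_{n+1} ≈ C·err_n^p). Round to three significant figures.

C ≈ err_6 / err_5^3
  = 7.545e-31 / (6.499e-11)^3
  = 7.545e-31 / 2.74498e-31 ≈ 2.7487

2.75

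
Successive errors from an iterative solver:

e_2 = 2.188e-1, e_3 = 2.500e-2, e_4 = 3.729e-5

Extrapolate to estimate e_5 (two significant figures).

1.2e-13

First estimate the order: p ≈ ln(e_4/e_3) / ln(e_3/e_2) = ln(3.729e-5/2.500e-2)/ln(2.500e-2/2.188e-1) = ln(0.0014916)/ln(0.11426) ≈ 3.0000.
Then e_5 ≈ e_4·(e_4/e_3)^p = 3.729e-5·(0.0014916)^3.0000 = 3.729e-5·3.31862e-09 ≈ 1.238e-13.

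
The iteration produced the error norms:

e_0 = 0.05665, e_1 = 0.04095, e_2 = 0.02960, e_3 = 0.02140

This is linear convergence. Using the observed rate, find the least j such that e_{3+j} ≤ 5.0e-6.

Rate ρ ≈ e_3/e_2 = 0.02140/0.02960 = 0.7230.
After j more steps, e_{3+j} ≈ 0.02140·ρ^j; need ρ^j ≤ 5.0e-6/0.02140 = 0.000233645.
j ≥ ln(0.000233645)/ln(0.7230) = -8.3617/-0.32435 = 25.780.
So 26 more iterations are needed.

26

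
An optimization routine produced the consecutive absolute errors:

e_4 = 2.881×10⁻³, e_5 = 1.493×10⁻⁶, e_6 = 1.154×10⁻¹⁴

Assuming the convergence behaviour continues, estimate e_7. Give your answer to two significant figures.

First estimate the order: p ≈ ln(e_6/e_5) / ln(e_5/e_4) = ln(1.154×10⁻¹⁴/1.493×10⁻⁶)/ln(1.493×10⁻⁶/2.881×10⁻³) = ln(7.7294e-09)/ln(0.000518223) ≈ 2.4690.
Then e_7 ≈ e_6·(e_6/e_5)^p = 1.154×10⁻¹⁴·(7.7294e-09)^2.4690 = 1.154×10⁻¹⁴·9.37199e-21 ≈ 1.082e-34.

1.1e-34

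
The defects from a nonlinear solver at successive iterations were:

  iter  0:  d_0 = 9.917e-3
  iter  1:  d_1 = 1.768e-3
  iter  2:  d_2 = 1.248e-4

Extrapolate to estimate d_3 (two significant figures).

2.1e-6

First estimate the order: p ≈ ln(d_2/d_1) / ln(d_1/d_0) = ln(1.248e-4/1.768e-3)/ln(1.768e-3/9.917e-3) = ln(0.0705882)/ln(0.17828) ≈ 1.5373.
Then d_3 ≈ d_2·(d_2/d_1)^p = 1.248e-4·(0.0705882)^1.5373 = 1.248e-4·0.0169885 ≈ 2.12e-06.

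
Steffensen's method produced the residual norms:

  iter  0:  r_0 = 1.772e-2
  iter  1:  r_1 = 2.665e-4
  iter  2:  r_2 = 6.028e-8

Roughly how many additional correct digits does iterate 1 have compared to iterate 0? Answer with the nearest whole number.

2

Digits gained ≈ log₁₀(r_0/r_1) = log₁₀(1.772e-2/2.665e-4) = log₁₀(66.4916) ≈ 1.823.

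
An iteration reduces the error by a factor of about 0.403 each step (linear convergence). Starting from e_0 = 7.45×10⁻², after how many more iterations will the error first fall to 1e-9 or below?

20

After k steps, e_k ≈ 7.45×10⁻²·0.403^k.
Need 0.403^k ≤ 1e-9/7.45×10⁻² = 1.34228e-08.
k ≥ ln(1.34228e-08)/ln(0.403) = -18.1263/-0.90882 = 19.945.
Smallest integer k = 20.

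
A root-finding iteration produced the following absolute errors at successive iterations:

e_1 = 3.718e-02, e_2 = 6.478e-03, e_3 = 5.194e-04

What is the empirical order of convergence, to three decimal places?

p ≈ ln(e_3/e_2) / ln(e_2/e_1)
  = ln(5.194e-04/6.478e-03) / ln(6.478e-03/3.718e-02)
  = ln(0.0801791) / ln(0.174233)
  = -2.523492 / -1.747362 ≈ 1.444172

1.444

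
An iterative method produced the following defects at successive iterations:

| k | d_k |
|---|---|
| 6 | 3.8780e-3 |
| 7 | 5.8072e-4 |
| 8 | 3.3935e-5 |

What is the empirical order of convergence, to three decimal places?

p ≈ ln(d_8/d_7) / ln(d_7/d_6)
  = ln(3.3935e-5/5.8072e-4) / ln(5.8072e-4/3.8780e-3)
  = ln(0.0584361) / ln(0.149747)
  = -2.839821 / -1.898808 ≈ 1.495581

1.496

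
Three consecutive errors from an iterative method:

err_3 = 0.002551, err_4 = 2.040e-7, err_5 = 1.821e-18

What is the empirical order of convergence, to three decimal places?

p ≈ ln(err_5/err_4) / ln(err_4/err_3)
  = ln(1.821e-18/2.040e-7) / ln(2.040e-7/0.002551)
  = ln(8.92647e-12) / ln(7.99686e-05)
  = -25.442000 / -9.433877 ≈ 2.696876

2.697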